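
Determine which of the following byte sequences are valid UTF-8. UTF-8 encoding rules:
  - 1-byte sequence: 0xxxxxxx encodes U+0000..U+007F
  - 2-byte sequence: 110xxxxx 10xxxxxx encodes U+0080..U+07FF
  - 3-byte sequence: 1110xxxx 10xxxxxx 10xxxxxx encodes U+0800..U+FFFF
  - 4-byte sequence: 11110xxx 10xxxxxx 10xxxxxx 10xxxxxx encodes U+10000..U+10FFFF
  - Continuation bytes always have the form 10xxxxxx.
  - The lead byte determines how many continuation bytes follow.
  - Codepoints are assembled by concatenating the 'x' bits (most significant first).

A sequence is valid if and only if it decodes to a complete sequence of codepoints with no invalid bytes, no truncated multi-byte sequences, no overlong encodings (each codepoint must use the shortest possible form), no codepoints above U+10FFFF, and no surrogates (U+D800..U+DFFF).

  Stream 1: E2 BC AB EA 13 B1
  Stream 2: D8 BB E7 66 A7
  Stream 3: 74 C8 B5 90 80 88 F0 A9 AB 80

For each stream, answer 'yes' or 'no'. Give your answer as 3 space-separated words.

Stream 1: error at byte offset 4. INVALID
Stream 2: error at byte offset 3. INVALID
Stream 3: error at byte offset 3. INVALID

Answer: no no no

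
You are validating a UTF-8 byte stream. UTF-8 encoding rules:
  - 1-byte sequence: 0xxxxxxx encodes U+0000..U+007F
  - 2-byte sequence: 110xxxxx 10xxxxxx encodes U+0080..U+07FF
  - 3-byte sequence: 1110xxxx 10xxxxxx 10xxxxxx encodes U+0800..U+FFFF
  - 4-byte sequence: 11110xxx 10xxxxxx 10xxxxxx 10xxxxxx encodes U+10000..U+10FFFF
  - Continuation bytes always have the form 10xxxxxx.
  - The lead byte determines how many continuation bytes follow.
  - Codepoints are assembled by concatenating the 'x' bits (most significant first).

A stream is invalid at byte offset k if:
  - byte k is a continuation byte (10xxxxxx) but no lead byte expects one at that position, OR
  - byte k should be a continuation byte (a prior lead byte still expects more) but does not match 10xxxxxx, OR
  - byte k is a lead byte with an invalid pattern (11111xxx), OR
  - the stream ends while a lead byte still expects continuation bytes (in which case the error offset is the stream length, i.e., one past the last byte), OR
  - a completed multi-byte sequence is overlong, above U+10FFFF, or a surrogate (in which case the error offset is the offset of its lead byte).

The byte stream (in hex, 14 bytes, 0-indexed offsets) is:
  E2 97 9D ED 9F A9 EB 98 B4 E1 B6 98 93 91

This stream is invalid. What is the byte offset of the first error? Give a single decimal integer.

Byte[0]=E2: 3-byte lead, need 2 cont bytes. acc=0x2
Byte[1]=97: continuation. acc=(acc<<6)|0x17=0x97
Byte[2]=9D: continuation. acc=(acc<<6)|0x1D=0x25DD
Completed: cp=U+25DD (starts at byte 0)
Byte[3]=ED: 3-byte lead, need 2 cont bytes. acc=0xD
Byte[4]=9F: continuation. acc=(acc<<6)|0x1F=0x35F
Byte[5]=A9: continuation. acc=(acc<<6)|0x29=0xD7E9
Completed: cp=U+D7E9 (starts at byte 3)
Byte[6]=EB: 3-byte lead, need 2 cont bytes. acc=0xB
Byte[7]=98: continuation. acc=(acc<<6)|0x18=0x2D8
Byte[8]=B4: continuation. acc=(acc<<6)|0x34=0xB634
Completed: cp=U+B634 (starts at byte 6)
Byte[9]=E1: 3-byte lead, need 2 cont bytes. acc=0x1
Byte[10]=B6: continuation. acc=(acc<<6)|0x36=0x76
Byte[11]=98: continuation. acc=(acc<<6)|0x18=0x1D98
Completed: cp=U+1D98 (starts at byte 9)
Byte[12]=93: INVALID lead byte (not 0xxx/110x/1110/11110)

Answer: 12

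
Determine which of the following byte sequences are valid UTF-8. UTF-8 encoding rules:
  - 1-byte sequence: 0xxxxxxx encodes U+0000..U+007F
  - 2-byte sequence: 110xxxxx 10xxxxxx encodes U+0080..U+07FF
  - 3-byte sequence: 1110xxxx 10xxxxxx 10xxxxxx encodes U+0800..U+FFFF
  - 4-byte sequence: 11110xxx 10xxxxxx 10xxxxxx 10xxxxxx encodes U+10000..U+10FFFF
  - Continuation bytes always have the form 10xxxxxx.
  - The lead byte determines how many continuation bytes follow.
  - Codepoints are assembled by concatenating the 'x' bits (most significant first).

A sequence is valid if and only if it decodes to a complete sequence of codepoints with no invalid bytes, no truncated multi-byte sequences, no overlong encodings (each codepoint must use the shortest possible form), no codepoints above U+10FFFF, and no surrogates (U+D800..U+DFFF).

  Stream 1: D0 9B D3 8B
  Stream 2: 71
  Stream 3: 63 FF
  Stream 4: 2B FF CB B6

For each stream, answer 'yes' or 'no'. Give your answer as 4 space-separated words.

Answer: yes yes no no

Derivation:
Stream 1: decodes cleanly. VALID
Stream 2: decodes cleanly. VALID
Stream 3: error at byte offset 1. INVALID
Stream 4: error at byte offset 1. INVALID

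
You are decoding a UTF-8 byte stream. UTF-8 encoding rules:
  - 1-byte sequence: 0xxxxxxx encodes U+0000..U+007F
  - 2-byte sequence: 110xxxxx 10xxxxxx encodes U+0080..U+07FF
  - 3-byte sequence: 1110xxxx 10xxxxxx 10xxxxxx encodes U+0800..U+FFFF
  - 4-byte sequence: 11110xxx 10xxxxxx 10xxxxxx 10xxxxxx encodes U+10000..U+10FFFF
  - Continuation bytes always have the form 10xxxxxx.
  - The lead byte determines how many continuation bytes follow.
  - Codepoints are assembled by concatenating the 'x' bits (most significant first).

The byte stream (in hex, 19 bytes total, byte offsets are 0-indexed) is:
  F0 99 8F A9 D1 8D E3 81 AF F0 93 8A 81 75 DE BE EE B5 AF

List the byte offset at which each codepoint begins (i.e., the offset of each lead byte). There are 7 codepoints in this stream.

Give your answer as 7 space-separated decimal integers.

Answer: 0 4 6 9 13 14 16

Derivation:
Byte[0]=F0: 4-byte lead, need 3 cont bytes. acc=0x0
Byte[1]=99: continuation. acc=(acc<<6)|0x19=0x19
Byte[2]=8F: continuation. acc=(acc<<6)|0x0F=0x64F
Byte[3]=A9: continuation. acc=(acc<<6)|0x29=0x193E9
Completed: cp=U+193E9 (starts at byte 0)
Byte[4]=D1: 2-byte lead, need 1 cont bytes. acc=0x11
Byte[5]=8D: continuation. acc=(acc<<6)|0x0D=0x44D
Completed: cp=U+044D (starts at byte 4)
Byte[6]=E3: 3-byte lead, need 2 cont bytes. acc=0x3
Byte[7]=81: continuation. acc=(acc<<6)|0x01=0xC1
Byte[8]=AF: continuation. acc=(acc<<6)|0x2F=0x306F
Completed: cp=U+306F (starts at byte 6)
Byte[9]=F0: 4-byte lead, need 3 cont bytes. acc=0x0
Byte[10]=93: continuation. acc=(acc<<6)|0x13=0x13
Byte[11]=8A: continuation. acc=(acc<<6)|0x0A=0x4CA
Byte[12]=81: continuation. acc=(acc<<6)|0x01=0x13281
Completed: cp=U+13281 (starts at byte 9)
Byte[13]=75: 1-byte ASCII. cp=U+0075
Byte[14]=DE: 2-byte lead, need 1 cont bytes. acc=0x1E
Byte[15]=BE: continuation. acc=(acc<<6)|0x3E=0x7BE
Completed: cp=U+07BE (starts at byte 14)
Byte[16]=EE: 3-byte lead, need 2 cont bytes. acc=0xE
Byte[17]=B5: continuation. acc=(acc<<6)|0x35=0x3B5
Byte[18]=AF: continuation. acc=(acc<<6)|0x2F=0xED6F
Completed: cp=U+ED6F (starts at byte 16)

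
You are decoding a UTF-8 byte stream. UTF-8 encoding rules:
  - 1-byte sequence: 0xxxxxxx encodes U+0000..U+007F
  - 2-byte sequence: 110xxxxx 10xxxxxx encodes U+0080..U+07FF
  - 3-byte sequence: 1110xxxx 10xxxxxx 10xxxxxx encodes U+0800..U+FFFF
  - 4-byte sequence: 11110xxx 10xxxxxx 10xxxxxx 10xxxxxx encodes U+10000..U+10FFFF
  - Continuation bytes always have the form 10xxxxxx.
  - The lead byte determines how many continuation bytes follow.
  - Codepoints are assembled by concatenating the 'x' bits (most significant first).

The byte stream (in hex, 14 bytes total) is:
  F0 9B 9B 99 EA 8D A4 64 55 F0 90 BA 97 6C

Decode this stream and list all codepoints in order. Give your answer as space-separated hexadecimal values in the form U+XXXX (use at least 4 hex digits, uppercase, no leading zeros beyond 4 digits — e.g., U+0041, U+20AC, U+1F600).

Byte[0]=F0: 4-byte lead, need 3 cont bytes. acc=0x0
Byte[1]=9B: continuation. acc=(acc<<6)|0x1B=0x1B
Byte[2]=9B: continuation. acc=(acc<<6)|0x1B=0x6DB
Byte[3]=99: continuation. acc=(acc<<6)|0x19=0x1B6D9
Completed: cp=U+1B6D9 (starts at byte 0)
Byte[4]=EA: 3-byte lead, need 2 cont bytes. acc=0xA
Byte[5]=8D: continuation. acc=(acc<<6)|0x0D=0x28D
Byte[6]=A4: continuation. acc=(acc<<6)|0x24=0xA364
Completed: cp=U+A364 (starts at byte 4)
Byte[7]=64: 1-byte ASCII. cp=U+0064
Byte[8]=55: 1-byte ASCII. cp=U+0055
Byte[9]=F0: 4-byte lead, need 3 cont bytes. acc=0x0
Byte[10]=90: continuation. acc=(acc<<6)|0x10=0x10
Byte[11]=BA: continuation. acc=(acc<<6)|0x3A=0x43A
Byte[12]=97: continuation. acc=(acc<<6)|0x17=0x10E97
Completed: cp=U+10E97 (starts at byte 9)
Byte[13]=6C: 1-byte ASCII. cp=U+006C

Answer: U+1B6D9 U+A364 U+0064 U+0055 U+10E97 U+006C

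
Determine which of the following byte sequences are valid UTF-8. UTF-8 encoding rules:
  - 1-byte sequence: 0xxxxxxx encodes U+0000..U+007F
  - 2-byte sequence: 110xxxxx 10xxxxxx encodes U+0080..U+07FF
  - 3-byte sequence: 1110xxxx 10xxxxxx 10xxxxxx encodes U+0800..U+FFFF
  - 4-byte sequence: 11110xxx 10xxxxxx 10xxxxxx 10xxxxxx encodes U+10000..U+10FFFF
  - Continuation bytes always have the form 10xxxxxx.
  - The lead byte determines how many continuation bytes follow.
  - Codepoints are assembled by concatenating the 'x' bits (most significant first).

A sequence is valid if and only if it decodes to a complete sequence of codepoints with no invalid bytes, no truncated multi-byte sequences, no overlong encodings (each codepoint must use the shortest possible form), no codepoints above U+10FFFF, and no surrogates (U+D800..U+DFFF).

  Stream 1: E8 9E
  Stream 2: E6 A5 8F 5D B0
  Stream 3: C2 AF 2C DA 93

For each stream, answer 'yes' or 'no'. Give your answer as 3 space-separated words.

Answer: no no yes

Derivation:
Stream 1: error at byte offset 2. INVALID
Stream 2: error at byte offset 4. INVALID
Stream 3: decodes cleanly. VALID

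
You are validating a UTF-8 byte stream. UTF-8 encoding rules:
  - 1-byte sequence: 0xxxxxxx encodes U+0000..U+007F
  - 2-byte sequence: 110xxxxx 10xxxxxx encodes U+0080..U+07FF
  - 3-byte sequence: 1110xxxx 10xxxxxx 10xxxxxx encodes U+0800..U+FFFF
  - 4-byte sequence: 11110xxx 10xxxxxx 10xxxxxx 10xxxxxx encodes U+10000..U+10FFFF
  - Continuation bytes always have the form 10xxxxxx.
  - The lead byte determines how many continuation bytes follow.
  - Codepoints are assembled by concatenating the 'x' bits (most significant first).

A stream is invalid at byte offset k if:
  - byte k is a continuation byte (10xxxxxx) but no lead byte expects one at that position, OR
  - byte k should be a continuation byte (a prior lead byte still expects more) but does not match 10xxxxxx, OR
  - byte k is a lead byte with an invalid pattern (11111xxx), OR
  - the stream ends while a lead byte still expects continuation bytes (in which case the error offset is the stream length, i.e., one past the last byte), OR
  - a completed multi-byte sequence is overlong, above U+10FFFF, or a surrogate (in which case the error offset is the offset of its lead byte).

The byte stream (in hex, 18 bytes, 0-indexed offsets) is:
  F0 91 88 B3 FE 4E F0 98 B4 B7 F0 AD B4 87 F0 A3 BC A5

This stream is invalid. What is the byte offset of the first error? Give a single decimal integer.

Byte[0]=F0: 4-byte lead, need 3 cont bytes. acc=0x0
Byte[1]=91: continuation. acc=(acc<<6)|0x11=0x11
Byte[2]=88: continuation. acc=(acc<<6)|0x08=0x448
Byte[3]=B3: continuation. acc=(acc<<6)|0x33=0x11233
Completed: cp=U+11233 (starts at byte 0)
Byte[4]=FE: INVALID lead byte (not 0xxx/110x/1110/11110)

Answer: 4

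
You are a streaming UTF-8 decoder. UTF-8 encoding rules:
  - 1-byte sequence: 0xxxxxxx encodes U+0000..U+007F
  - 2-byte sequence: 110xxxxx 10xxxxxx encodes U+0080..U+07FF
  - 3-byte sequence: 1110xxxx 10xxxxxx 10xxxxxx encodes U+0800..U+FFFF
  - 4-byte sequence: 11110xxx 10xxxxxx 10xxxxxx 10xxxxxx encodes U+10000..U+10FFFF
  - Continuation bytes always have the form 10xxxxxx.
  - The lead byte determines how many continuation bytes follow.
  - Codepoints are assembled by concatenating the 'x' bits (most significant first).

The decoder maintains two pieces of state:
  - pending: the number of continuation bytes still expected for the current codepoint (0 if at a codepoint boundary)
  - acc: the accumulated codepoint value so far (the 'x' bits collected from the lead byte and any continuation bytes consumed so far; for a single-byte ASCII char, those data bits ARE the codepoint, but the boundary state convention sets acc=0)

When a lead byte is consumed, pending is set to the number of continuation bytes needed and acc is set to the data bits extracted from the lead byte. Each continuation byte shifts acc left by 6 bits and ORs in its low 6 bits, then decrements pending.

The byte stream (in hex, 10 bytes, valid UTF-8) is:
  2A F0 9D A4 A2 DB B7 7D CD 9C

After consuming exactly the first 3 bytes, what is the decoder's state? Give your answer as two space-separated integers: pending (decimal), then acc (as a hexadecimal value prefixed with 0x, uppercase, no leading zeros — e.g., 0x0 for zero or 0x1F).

Byte[0]=2A: 1-byte. pending=0, acc=0x0
Byte[1]=F0: 4-byte lead. pending=3, acc=0x0
Byte[2]=9D: continuation. acc=(acc<<6)|0x1D=0x1D, pending=2

Answer: 2 0x1D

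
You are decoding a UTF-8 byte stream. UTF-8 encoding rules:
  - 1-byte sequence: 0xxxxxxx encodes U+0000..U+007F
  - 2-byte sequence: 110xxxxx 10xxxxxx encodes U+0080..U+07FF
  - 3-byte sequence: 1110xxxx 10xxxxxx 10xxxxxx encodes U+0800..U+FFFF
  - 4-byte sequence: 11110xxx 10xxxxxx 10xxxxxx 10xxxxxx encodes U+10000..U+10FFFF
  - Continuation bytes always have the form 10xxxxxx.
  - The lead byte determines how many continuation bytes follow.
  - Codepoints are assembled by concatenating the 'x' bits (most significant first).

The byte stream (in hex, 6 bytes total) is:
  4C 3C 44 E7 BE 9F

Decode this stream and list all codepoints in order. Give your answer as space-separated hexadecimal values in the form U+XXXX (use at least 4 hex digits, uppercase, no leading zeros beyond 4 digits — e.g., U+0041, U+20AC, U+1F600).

Answer: U+004C U+003C U+0044 U+7F9F

Derivation:
Byte[0]=4C: 1-byte ASCII. cp=U+004C
Byte[1]=3C: 1-byte ASCII. cp=U+003C
Byte[2]=44: 1-byte ASCII. cp=U+0044
Byte[3]=E7: 3-byte lead, need 2 cont bytes. acc=0x7
Byte[4]=BE: continuation. acc=(acc<<6)|0x3E=0x1FE
Byte[5]=9F: continuation. acc=(acc<<6)|0x1F=0x7F9F
Completed: cp=U+7F9F (starts at byte 3)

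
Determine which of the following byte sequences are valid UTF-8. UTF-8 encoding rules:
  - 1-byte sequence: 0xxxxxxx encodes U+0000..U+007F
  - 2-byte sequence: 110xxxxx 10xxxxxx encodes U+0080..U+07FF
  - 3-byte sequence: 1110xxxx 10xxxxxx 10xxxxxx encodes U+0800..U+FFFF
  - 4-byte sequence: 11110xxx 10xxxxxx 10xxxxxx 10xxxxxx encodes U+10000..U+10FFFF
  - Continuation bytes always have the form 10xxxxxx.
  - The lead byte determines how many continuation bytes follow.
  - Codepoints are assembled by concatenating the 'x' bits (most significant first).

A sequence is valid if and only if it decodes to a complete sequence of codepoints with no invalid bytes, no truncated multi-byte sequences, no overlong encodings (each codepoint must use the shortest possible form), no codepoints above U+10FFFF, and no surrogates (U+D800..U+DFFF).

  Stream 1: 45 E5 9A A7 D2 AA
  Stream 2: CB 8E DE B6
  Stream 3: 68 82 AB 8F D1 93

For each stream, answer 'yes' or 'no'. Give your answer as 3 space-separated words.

Stream 1: decodes cleanly. VALID
Stream 2: decodes cleanly. VALID
Stream 3: error at byte offset 1. INVALID

Answer: yes yes no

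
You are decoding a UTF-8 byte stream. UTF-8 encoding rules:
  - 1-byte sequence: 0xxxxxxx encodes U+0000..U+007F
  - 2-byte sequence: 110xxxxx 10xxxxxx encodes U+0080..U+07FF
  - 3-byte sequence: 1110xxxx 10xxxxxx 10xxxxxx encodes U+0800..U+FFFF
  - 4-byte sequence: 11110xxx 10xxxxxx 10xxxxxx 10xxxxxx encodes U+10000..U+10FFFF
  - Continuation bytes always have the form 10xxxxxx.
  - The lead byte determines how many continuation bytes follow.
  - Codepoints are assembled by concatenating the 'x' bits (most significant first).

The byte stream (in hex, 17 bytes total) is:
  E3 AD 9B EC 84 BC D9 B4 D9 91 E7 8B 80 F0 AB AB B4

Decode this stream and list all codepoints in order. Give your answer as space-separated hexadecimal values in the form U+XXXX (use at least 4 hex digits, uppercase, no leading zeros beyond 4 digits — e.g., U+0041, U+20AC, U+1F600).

Byte[0]=E3: 3-byte lead, need 2 cont bytes. acc=0x3
Byte[1]=AD: continuation. acc=(acc<<6)|0x2D=0xED
Byte[2]=9B: continuation. acc=(acc<<6)|0x1B=0x3B5B
Completed: cp=U+3B5B (starts at byte 0)
Byte[3]=EC: 3-byte lead, need 2 cont bytes. acc=0xC
Byte[4]=84: continuation. acc=(acc<<6)|0x04=0x304
Byte[5]=BC: continuation. acc=(acc<<6)|0x3C=0xC13C
Completed: cp=U+C13C (starts at byte 3)
Byte[6]=D9: 2-byte lead, need 1 cont bytes. acc=0x19
Byte[7]=B4: continuation. acc=(acc<<6)|0x34=0x674
Completed: cp=U+0674 (starts at byte 6)
Byte[8]=D9: 2-byte lead, need 1 cont bytes. acc=0x19
Byte[9]=91: continuation. acc=(acc<<6)|0x11=0x651
Completed: cp=U+0651 (starts at byte 8)
Byte[10]=E7: 3-byte lead, need 2 cont bytes. acc=0x7
Byte[11]=8B: continuation. acc=(acc<<6)|0x0B=0x1CB
Byte[12]=80: continuation. acc=(acc<<6)|0x00=0x72C0
Completed: cp=U+72C0 (starts at byte 10)
Byte[13]=F0: 4-byte lead, need 3 cont bytes. acc=0x0
Byte[14]=AB: continuation. acc=(acc<<6)|0x2B=0x2B
Byte[15]=AB: continuation. acc=(acc<<6)|0x2B=0xAEB
Byte[16]=B4: continuation. acc=(acc<<6)|0x34=0x2BAF4
Completed: cp=U+2BAF4 (starts at byte 13)

Answer: U+3B5B U+C13C U+0674 U+0651 U+72C0 U+2BAF4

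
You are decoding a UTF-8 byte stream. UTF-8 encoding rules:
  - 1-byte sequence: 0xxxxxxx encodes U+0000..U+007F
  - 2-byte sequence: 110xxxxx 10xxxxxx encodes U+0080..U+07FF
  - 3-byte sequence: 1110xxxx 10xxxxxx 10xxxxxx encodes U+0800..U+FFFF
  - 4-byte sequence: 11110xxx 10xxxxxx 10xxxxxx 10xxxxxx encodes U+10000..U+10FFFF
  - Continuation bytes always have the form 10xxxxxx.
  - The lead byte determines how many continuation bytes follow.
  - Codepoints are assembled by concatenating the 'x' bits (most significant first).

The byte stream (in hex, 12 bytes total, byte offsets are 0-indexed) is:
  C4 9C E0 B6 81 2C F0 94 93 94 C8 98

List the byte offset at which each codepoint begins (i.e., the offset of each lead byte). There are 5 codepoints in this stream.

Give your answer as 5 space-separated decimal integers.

Byte[0]=C4: 2-byte lead, need 1 cont bytes. acc=0x4
Byte[1]=9C: continuation. acc=(acc<<6)|0x1C=0x11C
Completed: cp=U+011C (starts at byte 0)
Byte[2]=E0: 3-byte lead, need 2 cont bytes. acc=0x0
Byte[3]=B6: continuation. acc=(acc<<6)|0x36=0x36
Byte[4]=81: continuation. acc=(acc<<6)|0x01=0xD81
Completed: cp=U+0D81 (starts at byte 2)
Byte[5]=2C: 1-byte ASCII. cp=U+002C
Byte[6]=F0: 4-byte lead, need 3 cont bytes. acc=0x0
Byte[7]=94: continuation. acc=(acc<<6)|0x14=0x14
Byte[8]=93: continuation. acc=(acc<<6)|0x13=0x513
Byte[9]=94: continuation. acc=(acc<<6)|0x14=0x144D4
Completed: cp=U+144D4 (starts at byte 6)
Byte[10]=C8: 2-byte lead, need 1 cont bytes. acc=0x8
Byte[11]=98: continuation. acc=(acc<<6)|0x18=0x218
Completed: cp=U+0218 (starts at byte 10)

Answer: 0 2 5 6 10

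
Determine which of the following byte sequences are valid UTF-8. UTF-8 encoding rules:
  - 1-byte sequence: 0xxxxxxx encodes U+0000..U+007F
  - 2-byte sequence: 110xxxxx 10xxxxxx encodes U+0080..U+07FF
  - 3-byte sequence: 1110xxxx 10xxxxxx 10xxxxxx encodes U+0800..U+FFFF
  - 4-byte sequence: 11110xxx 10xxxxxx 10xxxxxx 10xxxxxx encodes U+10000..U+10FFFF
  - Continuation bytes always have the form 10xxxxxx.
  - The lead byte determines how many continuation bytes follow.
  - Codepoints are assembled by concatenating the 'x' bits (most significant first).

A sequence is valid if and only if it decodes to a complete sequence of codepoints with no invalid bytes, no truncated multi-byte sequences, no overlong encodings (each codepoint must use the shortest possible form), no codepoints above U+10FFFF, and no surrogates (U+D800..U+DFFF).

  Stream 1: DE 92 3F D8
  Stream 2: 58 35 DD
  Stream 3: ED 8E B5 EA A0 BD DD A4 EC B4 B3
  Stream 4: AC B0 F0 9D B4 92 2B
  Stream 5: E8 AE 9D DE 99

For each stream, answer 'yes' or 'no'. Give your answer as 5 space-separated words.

Answer: no no yes no yes

Derivation:
Stream 1: error at byte offset 4. INVALID
Stream 2: error at byte offset 3. INVALID
Stream 3: decodes cleanly. VALID
Stream 4: error at byte offset 0. INVALID
Stream 5: decodes cleanly. VALID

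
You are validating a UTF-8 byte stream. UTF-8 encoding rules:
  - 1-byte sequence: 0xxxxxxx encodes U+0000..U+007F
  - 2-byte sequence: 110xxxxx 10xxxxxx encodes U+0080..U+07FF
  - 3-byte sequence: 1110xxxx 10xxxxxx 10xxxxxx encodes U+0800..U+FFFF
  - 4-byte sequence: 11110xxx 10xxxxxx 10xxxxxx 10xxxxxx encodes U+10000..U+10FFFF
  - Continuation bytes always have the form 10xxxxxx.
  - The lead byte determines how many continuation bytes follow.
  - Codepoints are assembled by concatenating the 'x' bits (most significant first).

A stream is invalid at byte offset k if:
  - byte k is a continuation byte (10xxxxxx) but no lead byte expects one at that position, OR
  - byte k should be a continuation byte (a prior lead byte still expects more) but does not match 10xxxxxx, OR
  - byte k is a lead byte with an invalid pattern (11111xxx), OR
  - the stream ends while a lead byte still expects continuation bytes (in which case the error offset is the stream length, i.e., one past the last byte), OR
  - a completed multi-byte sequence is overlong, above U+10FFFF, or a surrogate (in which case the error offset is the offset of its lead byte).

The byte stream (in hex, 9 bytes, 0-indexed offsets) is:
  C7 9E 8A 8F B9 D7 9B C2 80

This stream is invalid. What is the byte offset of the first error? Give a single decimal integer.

Answer: 2

Derivation:
Byte[0]=C7: 2-byte lead, need 1 cont bytes. acc=0x7
Byte[1]=9E: continuation. acc=(acc<<6)|0x1E=0x1DE
Completed: cp=U+01DE (starts at byte 0)
Byte[2]=8A: INVALID lead byte (not 0xxx/110x/1110/11110)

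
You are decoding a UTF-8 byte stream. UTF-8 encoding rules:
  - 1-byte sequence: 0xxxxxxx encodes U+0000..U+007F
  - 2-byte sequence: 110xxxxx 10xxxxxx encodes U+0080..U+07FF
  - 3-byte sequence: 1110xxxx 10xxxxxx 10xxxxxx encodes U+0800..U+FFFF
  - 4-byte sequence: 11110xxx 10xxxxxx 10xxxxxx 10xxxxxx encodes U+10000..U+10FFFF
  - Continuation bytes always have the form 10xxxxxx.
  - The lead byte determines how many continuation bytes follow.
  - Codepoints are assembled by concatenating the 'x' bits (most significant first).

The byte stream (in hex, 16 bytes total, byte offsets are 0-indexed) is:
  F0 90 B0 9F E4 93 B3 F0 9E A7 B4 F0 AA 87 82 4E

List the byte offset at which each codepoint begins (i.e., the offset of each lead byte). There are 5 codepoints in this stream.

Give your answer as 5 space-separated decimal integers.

Answer: 0 4 7 11 15

Derivation:
Byte[0]=F0: 4-byte lead, need 3 cont bytes. acc=0x0
Byte[1]=90: continuation. acc=(acc<<6)|0x10=0x10
Byte[2]=B0: continuation. acc=(acc<<6)|0x30=0x430
Byte[3]=9F: continuation. acc=(acc<<6)|0x1F=0x10C1F
Completed: cp=U+10C1F (starts at byte 0)
Byte[4]=E4: 3-byte lead, need 2 cont bytes. acc=0x4
Byte[5]=93: continuation. acc=(acc<<6)|0x13=0x113
Byte[6]=B3: continuation. acc=(acc<<6)|0x33=0x44F3
Completed: cp=U+44F3 (starts at byte 4)
Byte[7]=F0: 4-byte lead, need 3 cont bytes. acc=0x0
Byte[8]=9E: continuation. acc=(acc<<6)|0x1E=0x1E
Byte[9]=A7: continuation. acc=(acc<<6)|0x27=0x7A7
Byte[10]=B4: continuation. acc=(acc<<6)|0x34=0x1E9F4
Completed: cp=U+1E9F4 (starts at byte 7)
Byte[11]=F0: 4-byte lead, need 3 cont bytes. acc=0x0
Byte[12]=AA: continuation. acc=(acc<<6)|0x2A=0x2A
Byte[13]=87: continuation. acc=(acc<<6)|0x07=0xA87
Byte[14]=82: continuation. acc=(acc<<6)|0x02=0x2A1C2
Completed: cp=U+2A1C2 (starts at byte 11)
Byte[15]=4E: 1-byte ASCII. cp=U+004E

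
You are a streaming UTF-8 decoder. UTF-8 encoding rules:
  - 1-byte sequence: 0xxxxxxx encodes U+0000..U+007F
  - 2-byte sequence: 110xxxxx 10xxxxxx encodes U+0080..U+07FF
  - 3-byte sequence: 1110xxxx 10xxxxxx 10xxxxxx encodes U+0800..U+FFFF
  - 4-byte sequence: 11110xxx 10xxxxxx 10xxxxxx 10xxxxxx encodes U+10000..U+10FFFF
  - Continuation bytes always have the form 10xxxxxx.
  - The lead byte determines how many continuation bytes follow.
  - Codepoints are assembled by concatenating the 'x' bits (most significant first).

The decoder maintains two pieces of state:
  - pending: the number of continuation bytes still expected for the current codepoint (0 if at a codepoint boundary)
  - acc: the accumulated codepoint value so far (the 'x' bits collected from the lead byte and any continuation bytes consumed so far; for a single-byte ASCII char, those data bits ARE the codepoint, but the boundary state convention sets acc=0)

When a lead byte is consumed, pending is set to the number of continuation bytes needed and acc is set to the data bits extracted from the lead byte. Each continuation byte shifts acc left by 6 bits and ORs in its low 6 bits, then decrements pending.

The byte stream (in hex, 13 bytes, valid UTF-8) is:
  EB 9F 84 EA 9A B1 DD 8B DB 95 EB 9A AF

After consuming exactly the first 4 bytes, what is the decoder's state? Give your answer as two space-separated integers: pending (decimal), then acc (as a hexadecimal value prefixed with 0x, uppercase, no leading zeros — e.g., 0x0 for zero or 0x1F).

Answer: 2 0xA

Derivation:
Byte[0]=EB: 3-byte lead. pending=2, acc=0xB
Byte[1]=9F: continuation. acc=(acc<<6)|0x1F=0x2DF, pending=1
Byte[2]=84: continuation. acc=(acc<<6)|0x04=0xB7C4, pending=0
Byte[3]=EA: 3-byte lead. pending=2, acc=0xA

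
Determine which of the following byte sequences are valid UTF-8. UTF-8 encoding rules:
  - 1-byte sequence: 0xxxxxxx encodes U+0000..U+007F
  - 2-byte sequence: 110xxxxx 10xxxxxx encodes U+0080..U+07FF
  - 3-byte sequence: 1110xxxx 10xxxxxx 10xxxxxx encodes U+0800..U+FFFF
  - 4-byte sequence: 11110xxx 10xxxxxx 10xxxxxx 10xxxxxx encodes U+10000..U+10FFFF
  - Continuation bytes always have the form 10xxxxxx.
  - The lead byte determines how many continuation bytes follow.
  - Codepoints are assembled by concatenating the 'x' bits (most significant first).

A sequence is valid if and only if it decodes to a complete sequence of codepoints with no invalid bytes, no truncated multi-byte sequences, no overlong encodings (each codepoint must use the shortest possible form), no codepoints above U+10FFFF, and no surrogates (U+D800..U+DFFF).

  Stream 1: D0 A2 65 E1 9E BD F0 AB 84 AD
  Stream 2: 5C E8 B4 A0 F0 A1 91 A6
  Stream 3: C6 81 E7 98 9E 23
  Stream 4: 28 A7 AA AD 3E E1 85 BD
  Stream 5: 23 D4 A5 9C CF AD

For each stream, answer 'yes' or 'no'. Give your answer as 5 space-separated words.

Answer: yes yes yes no no

Derivation:
Stream 1: decodes cleanly. VALID
Stream 2: decodes cleanly. VALID
Stream 3: decodes cleanly. VALID
Stream 4: error at byte offset 1. INVALID
Stream 5: error at byte offset 3. INVALID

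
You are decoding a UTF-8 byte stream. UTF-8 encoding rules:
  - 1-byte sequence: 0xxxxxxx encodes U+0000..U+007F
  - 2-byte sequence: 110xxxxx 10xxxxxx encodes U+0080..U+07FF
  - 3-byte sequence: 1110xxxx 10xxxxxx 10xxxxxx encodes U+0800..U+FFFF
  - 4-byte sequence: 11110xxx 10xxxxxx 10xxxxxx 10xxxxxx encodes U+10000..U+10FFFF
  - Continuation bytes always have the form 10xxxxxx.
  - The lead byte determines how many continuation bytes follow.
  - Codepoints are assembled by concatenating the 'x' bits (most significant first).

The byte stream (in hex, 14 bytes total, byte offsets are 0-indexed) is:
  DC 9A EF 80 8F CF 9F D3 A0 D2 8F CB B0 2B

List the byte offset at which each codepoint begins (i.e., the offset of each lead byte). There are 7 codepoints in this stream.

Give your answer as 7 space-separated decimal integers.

Answer: 0 2 5 7 9 11 13

Derivation:
Byte[0]=DC: 2-byte lead, need 1 cont bytes. acc=0x1C
Byte[1]=9A: continuation. acc=(acc<<6)|0x1A=0x71A
Completed: cp=U+071A (starts at byte 0)
Byte[2]=EF: 3-byte lead, need 2 cont bytes. acc=0xF
Byte[3]=80: continuation. acc=(acc<<6)|0x00=0x3C0
Byte[4]=8F: continuation. acc=(acc<<6)|0x0F=0xF00F
Completed: cp=U+F00F (starts at byte 2)
Byte[5]=CF: 2-byte lead, need 1 cont bytes. acc=0xF
Byte[6]=9F: continuation. acc=(acc<<6)|0x1F=0x3DF
Completed: cp=U+03DF (starts at byte 5)
Byte[7]=D3: 2-byte lead, need 1 cont bytes. acc=0x13
Byte[8]=A0: continuation. acc=(acc<<6)|0x20=0x4E0
Completed: cp=U+04E0 (starts at byte 7)
Byte[9]=D2: 2-byte lead, need 1 cont bytes. acc=0x12
Byte[10]=8F: continuation. acc=(acc<<6)|0x0F=0x48F
Completed: cp=U+048F (starts at byte 9)
Byte[11]=CB: 2-byte lead, need 1 cont bytes. acc=0xB
Byte[12]=B0: continuation. acc=(acc<<6)|0x30=0x2F0
Completed: cp=U+02F0 (starts at byte 11)
Byte[13]=2B: 1-byte ASCII. cp=U+002B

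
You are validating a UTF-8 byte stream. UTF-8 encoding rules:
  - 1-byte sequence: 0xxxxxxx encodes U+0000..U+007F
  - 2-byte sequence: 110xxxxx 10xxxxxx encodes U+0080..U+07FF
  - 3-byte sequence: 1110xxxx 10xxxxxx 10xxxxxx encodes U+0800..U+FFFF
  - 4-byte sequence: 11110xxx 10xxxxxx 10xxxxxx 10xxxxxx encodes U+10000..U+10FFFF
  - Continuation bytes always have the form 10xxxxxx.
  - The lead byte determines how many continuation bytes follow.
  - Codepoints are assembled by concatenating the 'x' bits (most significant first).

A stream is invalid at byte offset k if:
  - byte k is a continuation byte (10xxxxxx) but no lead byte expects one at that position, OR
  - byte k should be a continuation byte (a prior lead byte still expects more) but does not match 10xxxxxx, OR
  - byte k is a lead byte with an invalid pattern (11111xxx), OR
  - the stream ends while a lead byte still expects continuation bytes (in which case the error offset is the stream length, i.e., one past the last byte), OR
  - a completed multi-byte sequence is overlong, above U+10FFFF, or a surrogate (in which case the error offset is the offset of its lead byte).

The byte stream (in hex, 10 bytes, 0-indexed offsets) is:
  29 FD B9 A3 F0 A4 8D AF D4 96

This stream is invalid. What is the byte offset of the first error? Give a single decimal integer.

Byte[0]=29: 1-byte ASCII. cp=U+0029
Byte[1]=FD: INVALID lead byte (not 0xxx/110x/1110/11110)

Answer: 1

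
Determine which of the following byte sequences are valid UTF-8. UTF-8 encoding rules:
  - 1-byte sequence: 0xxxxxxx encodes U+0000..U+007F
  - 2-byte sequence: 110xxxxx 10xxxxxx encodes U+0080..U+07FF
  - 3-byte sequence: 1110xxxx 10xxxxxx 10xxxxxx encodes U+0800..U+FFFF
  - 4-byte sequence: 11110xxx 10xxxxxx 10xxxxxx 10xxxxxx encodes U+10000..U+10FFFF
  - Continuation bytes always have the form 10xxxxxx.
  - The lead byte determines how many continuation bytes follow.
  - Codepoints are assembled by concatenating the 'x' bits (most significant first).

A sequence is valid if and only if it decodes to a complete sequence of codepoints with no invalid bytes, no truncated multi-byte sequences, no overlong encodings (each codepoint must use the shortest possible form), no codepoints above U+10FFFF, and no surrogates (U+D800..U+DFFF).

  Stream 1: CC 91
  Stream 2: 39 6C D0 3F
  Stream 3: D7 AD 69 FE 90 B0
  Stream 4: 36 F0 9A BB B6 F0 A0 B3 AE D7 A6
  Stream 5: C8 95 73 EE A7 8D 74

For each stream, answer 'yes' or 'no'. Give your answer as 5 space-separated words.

Stream 1: decodes cleanly. VALID
Stream 2: error at byte offset 3. INVALID
Stream 3: error at byte offset 3. INVALID
Stream 4: decodes cleanly. VALID
Stream 5: decodes cleanly. VALID

Answer: yes no no yes yes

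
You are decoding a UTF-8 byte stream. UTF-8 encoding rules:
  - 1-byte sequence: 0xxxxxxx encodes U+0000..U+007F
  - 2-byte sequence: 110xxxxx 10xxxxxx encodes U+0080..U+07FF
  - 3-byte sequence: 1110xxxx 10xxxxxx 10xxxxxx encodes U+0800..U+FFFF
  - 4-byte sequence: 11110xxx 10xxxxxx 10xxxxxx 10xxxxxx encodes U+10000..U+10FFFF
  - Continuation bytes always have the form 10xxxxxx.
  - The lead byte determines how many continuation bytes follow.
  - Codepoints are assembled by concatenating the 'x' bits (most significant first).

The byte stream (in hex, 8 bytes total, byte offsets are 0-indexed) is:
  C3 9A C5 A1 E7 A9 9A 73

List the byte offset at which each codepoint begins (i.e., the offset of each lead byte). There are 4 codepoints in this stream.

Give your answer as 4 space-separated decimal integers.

Byte[0]=C3: 2-byte lead, need 1 cont bytes. acc=0x3
Byte[1]=9A: continuation. acc=(acc<<6)|0x1A=0xDA
Completed: cp=U+00DA (starts at byte 0)
Byte[2]=C5: 2-byte lead, need 1 cont bytes. acc=0x5
Byte[3]=A1: continuation. acc=(acc<<6)|0x21=0x161
Completed: cp=U+0161 (starts at byte 2)
Byte[4]=E7: 3-byte lead, need 2 cont bytes. acc=0x7
Byte[5]=A9: continuation. acc=(acc<<6)|0x29=0x1E9
Byte[6]=9A: continuation. acc=(acc<<6)|0x1A=0x7A5A
Completed: cp=U+7A5A (starts at byte 4)
Byte[7]=73: 1-byte ASCII. cp=U+0073

Answer: 0 2 4 7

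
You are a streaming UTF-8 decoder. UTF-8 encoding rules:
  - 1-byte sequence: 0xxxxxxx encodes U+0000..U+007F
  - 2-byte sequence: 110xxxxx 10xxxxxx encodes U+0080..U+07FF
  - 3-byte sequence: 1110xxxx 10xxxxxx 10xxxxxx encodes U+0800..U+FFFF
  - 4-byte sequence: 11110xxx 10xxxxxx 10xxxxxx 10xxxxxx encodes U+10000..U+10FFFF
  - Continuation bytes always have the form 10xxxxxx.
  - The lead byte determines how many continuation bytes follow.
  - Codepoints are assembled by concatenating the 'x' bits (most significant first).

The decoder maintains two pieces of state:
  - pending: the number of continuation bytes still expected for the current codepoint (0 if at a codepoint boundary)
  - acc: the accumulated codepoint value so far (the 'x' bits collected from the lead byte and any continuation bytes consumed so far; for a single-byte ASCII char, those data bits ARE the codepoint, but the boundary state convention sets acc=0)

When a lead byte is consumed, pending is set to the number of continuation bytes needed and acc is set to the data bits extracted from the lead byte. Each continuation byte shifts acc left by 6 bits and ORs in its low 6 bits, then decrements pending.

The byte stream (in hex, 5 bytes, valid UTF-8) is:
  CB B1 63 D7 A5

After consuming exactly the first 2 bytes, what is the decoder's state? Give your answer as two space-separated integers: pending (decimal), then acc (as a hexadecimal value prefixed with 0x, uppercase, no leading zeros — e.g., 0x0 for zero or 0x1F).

Answer: 0 0x2F1

Derivation:
Byte[0]=CB: 2-byte lead. pending=1, acc=0xB
Byte[1]=B1: continuation. acc=(acc<<6)|0x31=0x2F1, pending=0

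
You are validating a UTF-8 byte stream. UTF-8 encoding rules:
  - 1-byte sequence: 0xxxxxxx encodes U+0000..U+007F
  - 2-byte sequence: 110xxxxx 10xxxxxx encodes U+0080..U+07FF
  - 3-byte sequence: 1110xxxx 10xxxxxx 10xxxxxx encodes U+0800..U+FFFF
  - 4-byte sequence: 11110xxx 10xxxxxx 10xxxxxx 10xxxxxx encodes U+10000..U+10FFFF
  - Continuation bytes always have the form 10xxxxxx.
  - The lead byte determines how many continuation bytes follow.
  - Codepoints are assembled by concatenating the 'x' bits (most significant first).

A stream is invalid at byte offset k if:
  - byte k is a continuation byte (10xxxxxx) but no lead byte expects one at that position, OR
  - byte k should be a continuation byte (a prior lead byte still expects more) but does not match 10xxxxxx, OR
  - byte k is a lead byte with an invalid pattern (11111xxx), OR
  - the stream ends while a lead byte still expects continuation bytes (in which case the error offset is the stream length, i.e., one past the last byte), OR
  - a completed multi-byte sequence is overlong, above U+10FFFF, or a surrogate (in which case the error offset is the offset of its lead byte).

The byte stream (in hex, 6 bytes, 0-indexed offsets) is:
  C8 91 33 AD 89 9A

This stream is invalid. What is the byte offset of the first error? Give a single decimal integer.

Answer: 3

Derivation:
Byte[0]=C8: 2-byte lead, need 1 cont bytes. acc=0x8
Byte[1]=91: continuation. acc=(acc<<6)|0x11=0x211
Completed: cp=U+0211 (starts at byte 0)
Byte[2]=33: 1-byte ASCII. cp=U+0033
Byte[3]=AD: INVALID lead byte (not 0xxx/110x/1110/11110)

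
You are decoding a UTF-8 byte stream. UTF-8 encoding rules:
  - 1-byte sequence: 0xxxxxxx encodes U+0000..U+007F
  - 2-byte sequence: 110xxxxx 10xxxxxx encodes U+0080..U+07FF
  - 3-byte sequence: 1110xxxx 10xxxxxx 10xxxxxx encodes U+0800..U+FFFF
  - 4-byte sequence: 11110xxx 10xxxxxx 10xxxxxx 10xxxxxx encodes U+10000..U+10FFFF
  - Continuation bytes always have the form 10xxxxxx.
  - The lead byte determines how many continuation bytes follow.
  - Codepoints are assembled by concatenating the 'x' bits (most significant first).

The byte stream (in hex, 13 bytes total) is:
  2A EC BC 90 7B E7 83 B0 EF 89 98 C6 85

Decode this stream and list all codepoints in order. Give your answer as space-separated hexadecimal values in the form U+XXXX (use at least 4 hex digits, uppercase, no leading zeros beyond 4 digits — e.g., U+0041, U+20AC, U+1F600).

Answer: U+002A U+CF10 U+007B U+70F0 U+F258 U+0185

Derivation:
Byte[0]=2A: 1-byte ASCII. cp=U+002A
Byte[1]=EC: 3-byte lead, need 2 cont bytes. acc=0xC
Byte[2]=BC: continuation. acc=(acc<<6)|0x3C=0x33C
Byte[3]=90: continuation. acc=(acc<<6)|0x10=0xCF10
Completed: cp=U+CF10 (starts at byte 1)
Byte[4]=7B: 1-byte ASCII. cp=U+007B
Byte[5]=E7: 3-byte lead, need 2 cont bytes. acc=0x7
Byte[6]=83: continuation. acc=(acc<<6)|0x03=0x1C3
Byte[7]=B0: continuation. acc=(acc<<6)|0x30=0x70F0
Completed: cp=U+70F0 (starts at byte 5)
Byte[8]=EF: 3-byte lead, need 2 cont bytes. acc=0xF
Byte[9]=89: continuation. acc=(acc<<6)|0x09=0x3C9
Byte[10]=98: continuation. acc=(acc<<6)|0x18=0xF258
Completed: cp=U+F258 (starts at byte 8)
Byte[11]=C6: 2-byte lead, need 1 cont bytes. acc=0x6
Byte[12]=85: continuation. acc=(acc<<6)|0x05=0x185
Completed: cp=U+0185 (starts at byte 11)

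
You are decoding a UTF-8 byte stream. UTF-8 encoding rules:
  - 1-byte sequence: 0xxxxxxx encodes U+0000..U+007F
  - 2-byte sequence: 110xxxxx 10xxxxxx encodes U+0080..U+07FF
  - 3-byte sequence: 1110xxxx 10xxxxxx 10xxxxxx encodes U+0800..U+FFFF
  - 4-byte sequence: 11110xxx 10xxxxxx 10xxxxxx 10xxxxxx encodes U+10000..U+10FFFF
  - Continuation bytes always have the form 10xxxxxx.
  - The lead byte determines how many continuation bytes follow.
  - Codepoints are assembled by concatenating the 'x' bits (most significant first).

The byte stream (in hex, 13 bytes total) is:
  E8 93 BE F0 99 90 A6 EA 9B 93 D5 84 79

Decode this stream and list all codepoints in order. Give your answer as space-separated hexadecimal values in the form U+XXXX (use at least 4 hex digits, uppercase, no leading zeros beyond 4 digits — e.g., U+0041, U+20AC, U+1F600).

Answer: U+84FE U+19426 U+A6D3 U+0544 U+0079

Derivation:
Byte[0]=E8: 3-byte lead, need 2 cont bytes. acc=0x8
Byte[1]=93: continuation. acc=(acc<<6)|0x13=0x213
Byte[2]=BE: continuation. acc=(acc<<6)|0x3E=0x84FE
Completed: cp=U+84FE (starts at byte 0)
Byte[3]=F0: 4-byte lead, need 3 cont bytes. acc=0x0
Byte[4]=99: continuation. acc=(acc<<6)|0x19=0x19
Byte[5]=90: continuation. acc=(acc<<6)|0x10=0x650
Byte[6]=A6: continuation. acc=(acc<<6)|0x26=0x19426
Completed: cp=U+19426 (starts at byte 3)
Byte[7]=EA: 3-byte lead, need 2 cont bytes. acc=0xA
Byte[8]=9B: continuation. acc=(acc<<6)|0x1B=0x29B
Byte[9]=93: continuation. acc=(acc<<6)|0x13=0xA6D3
Completed: cp=U+A6D3 (starts at byte 7)
Byte[10]=D5: 2-byte lead, need 1 cont bytes. acc=0x15
Byte[11]=84: continuation. acc=(acc<<6)|0x04=0x544
Completed: cp=U+0544 (starts at byte 10)
Byte[12]=79: 1-byte ASCII. cp=U+0079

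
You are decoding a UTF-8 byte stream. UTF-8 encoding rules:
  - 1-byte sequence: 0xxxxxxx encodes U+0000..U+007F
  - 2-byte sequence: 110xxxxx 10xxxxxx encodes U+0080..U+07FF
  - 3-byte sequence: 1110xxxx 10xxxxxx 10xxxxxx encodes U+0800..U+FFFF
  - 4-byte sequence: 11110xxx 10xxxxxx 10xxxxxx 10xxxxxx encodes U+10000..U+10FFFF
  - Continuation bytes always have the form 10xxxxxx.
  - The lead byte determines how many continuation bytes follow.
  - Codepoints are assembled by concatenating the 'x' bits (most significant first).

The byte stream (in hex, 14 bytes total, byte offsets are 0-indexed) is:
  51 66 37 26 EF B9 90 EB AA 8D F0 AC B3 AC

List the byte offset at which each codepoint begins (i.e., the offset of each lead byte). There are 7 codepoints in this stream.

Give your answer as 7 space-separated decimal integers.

Byte[0]=51: 1-byte ASCII. cp=U+0051
Byte[1]=66: 1-byte ASCII. cp=U+0066
Byte[2]=37: 1-byte ASCII. cp=U+0037
Byte[3]=26: 1-byte ASCII. cp=U+0026
Byte[4]=EF: 3-byte lead, need 2 cont bytes. acc=0xF
Byte[5]=B9: continuation. acc=(acc<<6)|0x39=0x3F9
Byte[6]=90: continuation. acc=(acc<<6)|0x10=0xFE50
Completed: cp=U+FE50 (starts at byte 4)
Byte[7]=EB: 3-byte lead, need 2 cont bytes. acc=0xB
Byte[8]=AA: continuation. acc=(acc<<6)|0x2A=0x2EA
Byte[9]=8D: continuation. acc=(acc<<6)|0x0D=0xBA8D
Completed: cp=U+BA8D (starts at byte 7)
Byte[10]=F0: 4-byte lead, need 3 cont bytes. acc=0x0
Byte[11]=AC: continuation. acc=(acc<<6)|0x2C=0x2C
Byte[12]=B3: continuation. acc=(acc<<6)|0x33=0xB33
Byte[13]=AC: continuation. acc=(acc<<6)|0x2C=0x2CCEC
Completed: cp=U+2CCEC (starts at byte 10)

Answer: 0 1 2 3 4 7 10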